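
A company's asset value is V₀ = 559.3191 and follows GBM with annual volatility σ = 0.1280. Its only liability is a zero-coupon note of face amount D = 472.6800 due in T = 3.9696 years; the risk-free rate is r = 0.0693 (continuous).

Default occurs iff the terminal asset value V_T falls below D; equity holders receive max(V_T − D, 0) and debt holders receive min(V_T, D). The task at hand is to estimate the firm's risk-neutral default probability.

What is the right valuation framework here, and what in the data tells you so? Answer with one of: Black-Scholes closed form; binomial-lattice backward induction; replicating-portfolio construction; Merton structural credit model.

Key observation: with the firm-asset dynamics (V₀ = 559.3191) and a single zero-coupon liability of face 472.6800 given, debt value, spread, and default probability all derive from the option view of the balance sheet.

framework: Merton structural credit model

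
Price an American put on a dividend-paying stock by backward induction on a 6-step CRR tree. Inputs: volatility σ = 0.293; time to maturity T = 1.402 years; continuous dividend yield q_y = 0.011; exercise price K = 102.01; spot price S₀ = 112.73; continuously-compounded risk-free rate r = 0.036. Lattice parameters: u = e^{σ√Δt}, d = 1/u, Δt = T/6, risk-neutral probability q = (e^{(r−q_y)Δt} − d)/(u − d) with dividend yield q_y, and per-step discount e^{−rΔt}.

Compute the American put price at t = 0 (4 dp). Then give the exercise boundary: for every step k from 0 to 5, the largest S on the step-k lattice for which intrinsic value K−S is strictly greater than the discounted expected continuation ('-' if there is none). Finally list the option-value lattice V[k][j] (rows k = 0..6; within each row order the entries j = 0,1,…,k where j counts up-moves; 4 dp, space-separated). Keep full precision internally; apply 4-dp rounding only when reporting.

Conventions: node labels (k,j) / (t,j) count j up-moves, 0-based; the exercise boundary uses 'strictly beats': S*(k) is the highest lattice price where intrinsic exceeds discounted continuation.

Δt=0.23367  u=1.15215  d=0.86794  q=0.48526  discount=0.99162
step 6 (expiry): payoffs max(K−S,0) = 53.8179 38.0370 17.0884 0.0000 0.0000 0.0000 0.0000
step 5: (k=5,j=0): S=55.5247, K−S=46.4853, hold=45.7733 ⇒ V=46.4853 exercise | (k=5,j=1): S=73.7068, K−S=28.3032, hold=27.6379 ⇒ V=28.3032 exercise | (k=5,j=2): S=97.8428, K−S=4.1672, hold=8.7223 ⇒ V=8.7223 continue | (k=5,j=3): S=129.8824, K−S=0.0000, hold=0.0000 ⇒ V=0.0000 continue | (k=5,j=4): S=172.4136, K−S=0.0000, hold=0.0000 ⇒ V=0.0000 continue | (k=5,j=5): S=228.8720, K−S=0.0000, hold=0.0000 ⇒ V=0.0000 continue  boundary S*=73.7068
step 4: (k=4,j=0): S=63.9730, K−S=38.0370, hold=37.3467 ⇒ V=38.0370 exercise | (k=4,j=1): S=84.9216, K−S=17.0884, hold=18.6438 ⇒ V=18.6438 continue | (k=4,j=2): S=112.7300, K−S=0.0000, hold=4.4521 ⇒ V=4.4521 continue | (k=4,j=3): S=149.6445, K−S=0.0000, hold=0.0000 ⇒ V=0.0000 continue | (k=4,j=4): S=198.6470, K−S=0.0000, hold=0.0000 ⇒ V=0.0000 continue  boundary S*=63.9730
step 3: (k=3,j=0): S=73.7068, K−S=28.3032, hold=28.3864 ⇒ V=28.3864 continue | (k=3,j=1): S=97.8428, K−S=4.1672, hold=11.6586 ⇒ V=11.6586 continue | (k=3,j=2): S=129.8824, K−S=0.0000, hold=2.2724 ⇒ V=2.2724 continue | (k=3,j=3): S=172.4136, K−S=0.0000, hold=0.0000 ⇒ V=0.0000 continue  boundary S*=-
step 2: (k=2,j=0): S=84.9216, K−S=17.0884, hold=20.0992 ⇒ V=20.0992 continue | (k=2,j=1): S=112.7300, K−S=0.0000, hold=7.0443 ⇒ V=7.0443 continue | (k=2,j=2): S=149.6445, K−S=0.0000, hold=1.1599 ⇒ V=1.1599 continue  boundary S*=-
step 1: (k=1,j=0): S=97.8428, K−S=4.1672, hold=13.6488 ⇒ V=13.6488 continue | (k=1,j=1): S=129.8824, K−S=0.0000, hold=4.1537 ⇒ V=4.1537 continue  boundary S*=-
step 0: (k=0,j=0): S=112.7300, K−S=0.0000, hold=8.9655 ⇒ V=8.9655 continue  boundary S*=-

price = 8.9655
boundary = - - - - 63.9730 73.7068
tree:
8.9655
13.6488 4.1537
20.0992 7.0443 1.1599
28.3864 11.6586 2.2724 0.0000
38.0370 18.6438 4.4521 0.0000 0.0000
46.4853 28.3032 8.7223 0.0000 0.0000 0.0000
53.8179 38.0370 17.0884 0.0000 0.0000 0.0000 0.0000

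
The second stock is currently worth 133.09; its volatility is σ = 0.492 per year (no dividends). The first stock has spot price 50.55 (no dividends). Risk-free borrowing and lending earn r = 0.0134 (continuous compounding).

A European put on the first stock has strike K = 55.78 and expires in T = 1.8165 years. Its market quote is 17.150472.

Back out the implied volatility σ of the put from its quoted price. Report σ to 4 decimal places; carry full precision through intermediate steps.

At σ = 0.5484 the Black–Scholes value reproduces the quote:
σ√T = 0.5484·√1.8165 = 0.739120
d₁ = (ln(S/K) + (r+σ²/2)T) / (σ√T) = (ln(50.55/55.78) + (0.0134+0.5484²/2)·1.8165) / 0.739120 = (-0.098452 + 0.297491) / 0.739120 = 0.269291
d₂ = d₁ − σ√T = 0.269291 − 0.739120 = -0.469830
e^{−rT} = 0.975953
N(−d₁) = 0.393853,  N(−d₂) = 0.680762
V = K·e^{−rT}·N(−d₂) − S·N(−d₁) = 37.059744 − 19.909272 = 17.150472 (equal to the quote); since ∂V/∂σ > 0 for all σ, the implied volatility is unique

sigma = 0.5484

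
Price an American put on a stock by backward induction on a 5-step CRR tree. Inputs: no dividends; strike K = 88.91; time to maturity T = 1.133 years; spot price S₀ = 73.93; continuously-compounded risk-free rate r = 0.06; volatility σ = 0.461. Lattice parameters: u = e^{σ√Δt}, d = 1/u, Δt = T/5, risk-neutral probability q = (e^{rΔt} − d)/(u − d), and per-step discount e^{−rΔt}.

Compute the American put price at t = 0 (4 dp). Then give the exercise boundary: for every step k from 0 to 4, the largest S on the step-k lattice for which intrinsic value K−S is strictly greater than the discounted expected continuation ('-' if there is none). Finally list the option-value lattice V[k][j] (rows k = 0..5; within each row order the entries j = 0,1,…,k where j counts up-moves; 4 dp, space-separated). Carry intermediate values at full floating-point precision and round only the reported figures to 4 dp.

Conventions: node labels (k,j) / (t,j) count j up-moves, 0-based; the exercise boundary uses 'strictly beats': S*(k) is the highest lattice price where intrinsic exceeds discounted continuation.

price = 21.1177
boundary = - - 47.6662 59.3630 47.6662
tree:
21.1177
30.2213 11.7150
41.2438 18.9704 4.0743
50.6358 29.5470 7.8863 0.0000
58.1773 41.2438 15.2649 0.0000 0.0000
64.2328 50.6358 29.5470 0.0000 0.0000 0.0000

params: Δt=0.22660 u=1.24539 d=0.80296 q=0.47630 e^(-rΔt)=0.98650
t_5 payoffs: 64.2328 50.6358 29.5470 0.0000 0.0000 0.0000
t_4: node(4,0) S=30.7327 payoff=58.1773 vs cont=56.9766 → 58.1773 [stop]  node(4,1) S=47.6662 payoff=41.2438 vs cont=40.0431 → 41.2438 [stop]  node(4,2) S=73.9300 payoff=14.9800 vs cont=15.2649 → 15.2649 [wait]  node(4,3) S=114.6649 payoff=0.0000 vs cont=0.0000 → 0.0000 [wait]  node(4,4) S=177.8444 payoff=0.0000 vs cont=0.0000 → 0.0000 [wait]  ⇒ S*(4)=47.6662
t_3: node(3,0) S=38.2742 payoff=50.6358 vs cont=49.4352 → 50.6358 [stop]  node(3,1) S=59.3630 payoff=29.5470 vs cont=28.4802 → 29.5470 [stop]  node(3,2) S=92.0716 payoff=0.0000 vs cont=7.8863 → 7.8863 [wait]  node(3,3) S=142.8024 payoff=0.0000 vs cont=0.0000 → 0.0000 [wait]  ⇒ S*(3)=59.3630
t_2: node(2,0) S=47.6662 payoff=41.2438 vs cont=40.0431 → 41.2438 [stop]  node(2,1) S=73.9300 payoff=14.9800 vs cont=18.9704 → 18.9704 [wait]  node(2,2) S=114.6649 payoff=0.0000 vs cont=4.0743 → 4.0743 [wait]  ⇒ S*(2)=47.6662
t_1: node(1,0) S=59.3630 payoff=29.5470 vs cont=30.2213 → 30.2213 [wait]  node(1,1) S=92.0716 payoff=0.0000 vs cont=11.7150 → 11.7150 [wait]  ⇒ S*(1)=-
t_0: node(0,0) S=73.9300 payoff=14.9800 vs cont=21.1177 → 21.1177 [wait]  ⇒ S*(0)=-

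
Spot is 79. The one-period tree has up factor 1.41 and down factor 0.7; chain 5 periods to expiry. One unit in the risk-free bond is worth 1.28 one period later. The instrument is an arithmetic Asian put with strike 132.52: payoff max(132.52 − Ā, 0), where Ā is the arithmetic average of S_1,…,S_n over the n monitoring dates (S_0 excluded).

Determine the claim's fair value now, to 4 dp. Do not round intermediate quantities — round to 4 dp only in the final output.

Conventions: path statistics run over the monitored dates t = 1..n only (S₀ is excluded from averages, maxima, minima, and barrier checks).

With p* = (R−d)/(u−d) = 0.8169, sum probability × payoff across the paths and divide by R^5.
Enumerate all 2^5 = 32 price paths (U = up ×1.41, D = down ×0.7); each path with k up-moves has probability p*^k·(1−p*)^(5−k).
DDDDD: Ā=30.6705, payoff=101.8495, prob=0.000206
UDDDD: Ā=61.7791, payoff=70.7409, prob=0.000918
DUDDD: Ā=50.5611, payoff=81.9589, prob=0.000918
UUDDD: Ā=101.8445, payoff=30.6755, prob=0.004096
DDUDD: Ā=42.7085, payoff=89.8115, prob=0.000918
UDUDD: Ā=86.0272, payoff=46.4928, prob=0.004096
DUUDD: Ā=74.8092, payoff=57.7108, prob=0.004096
UUUDD: Ā=150.6870, payoff=0.0000, prob=0.018276
DDDUD: Ā=37.2117, payoff=95.3083, prob=0.000918
UDDUD: Ā=74.9550, payoff=57.5650, prob=0.004096
DUDUD: Ā=63.7370, payoff=68.7830, prob=0.004096
UUDUD: Ā=128.3845, payoff=4.1355, prob=0.018276
DDUUD: Ā=55.8844, payoff=76.6356, prob=0.004096
UDUUD: Ā=112.5671, payoff=19.9529, prob=0.018276
DUUUD: Ā=101.3491, payoff=31.1709, prob=0.018276
UUUUD: Ā=204.1461, payoff=0.0000, prob=0.081539
DDDDU: Ā=33.3639, payoff=99.1561, prob=0.000918
UDDDU: Ā=67.2045, payoff=65.3155, prob=0.004096
DUDDU: Ā=55.9865, payoff=76.5335, prob=0.004096
UUDDU: Ā=112.7728, payoff=19.7472, prob=0.018276
DDUDU: Ā=48.1339, payoff=84.3861, prob=0.004096
UDUDU: Ā=96.9554, payoff=35.5646, prob=0.018276
DUUDU: Ā=85.7374, payoff=46.7826, prob=0.018276
UUUDU: Ā=172.6996, payoff=0.0000, prob=0.081539
DDDUU: Ā=42.6371, payoff=89.8829, prob=0.004096
UDDUU: Ā=85.8832, payoff=46.6368, prob=0.018276
DUDUU: Ā=74.6652, payoff=57.8548, prob=0.018276
UUDUU: Ā=150.3971, payoff=0.0000, prob=0.081539
DDUUU: Ā=66.8126, payoff=65.7074, prob=0.018276
UDUUU: Ā=134.5797, payoff=0.0000, prob=0.081539
DUUUU: Ā=123.3617, payoff=9.1583, prob=0.081539
UUUUU: Ā=248.4858, payoff=0.0000, prob=0.363788
Price = Σ prob·payoff / R^5 = 9.834156 / 3.435974 = 2.8621

price = 2.8621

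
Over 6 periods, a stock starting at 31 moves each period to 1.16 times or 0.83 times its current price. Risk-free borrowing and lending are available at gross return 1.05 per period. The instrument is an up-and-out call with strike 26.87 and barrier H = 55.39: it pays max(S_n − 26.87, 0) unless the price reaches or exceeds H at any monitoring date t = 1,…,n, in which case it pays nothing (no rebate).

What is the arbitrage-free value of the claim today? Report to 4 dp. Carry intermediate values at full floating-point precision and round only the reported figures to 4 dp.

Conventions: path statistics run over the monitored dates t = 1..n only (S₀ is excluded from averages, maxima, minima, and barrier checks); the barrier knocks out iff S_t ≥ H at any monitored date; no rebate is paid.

price = 6.3959

No-arbitrage gives p* = (R−d)/(u−d) = 0.6667: enumerate every path, weight its payoff by its p*-probability, and discount by R^6.
Enumerate all 2^6 = 64 price paths (U = up ×1.16, D = down ×0.83); each path with k up-moves has probability p*^k·(1−p*)^(6−k).
DDDDDD: M=25.7300, payoff=0.0000, prob=0.001372
UDDDDD: M=35.9600, payoff=0.0000, prob=0.002743
DUDDDD: M=29.8468, payoff=0.0000, prob=0.002743
UUDDDD: M=41.7136, payoff=0.0000, prob=0.005487
DDUDDD: M=25.7300, payoff=0.0000, prob=0.002743
UDUDDD: M=35.9600, payoff=0.0000, prob=0.005487
DUUDDD: M=34.6223, payoff=0.0000, prob=0.005487
UUUDDD: M=48.3878, payoff=0.7975, prob=0.010974
DDDUDD: M=25.7300, payoff=0.0000, prob=0.002743
UDDUDD: M=35.9600, payoff=0.0000, prob=0.005487
DUDUDD: M=29.8468, payoff=0.0000, prob=0.005487
UUDUDD: M=41.7136, payoff=0.7975, prob=0.010974
DDUUDD: M=28.7365, payoff=0.0000, prob=0.005487
UDUUDD: M=40.1619, payoff=0.7975, prob=0.010974
DUUUDD: M=40.1619, payoff=0.7975, prob=0.010974
UUUUDD: M=56.1298, payoff=0.0000, prob=0.021948
DDDDUD: M=25.7300, payoff=0.0000, prob=0.002743
UDDDUD: M=35.9600, payoff=0.0000, prob=0.005487
DUDDUD: M=29.8468, payoff=0.0000, prob=0.005487
UUDDUD: M=41.7136, payoff=0.7975, prob=0.010974
DDUDUD: M=25.7300, payoff=0.0000, prob=0.005487
UDUDUD: M=35.9600, payoff=0.7975, prob=0.010974
DUUDUD: M=34.6223, payoff=0.7975, prob=0.010974
UUUDUD: M=48.3878, payoff=11.7978, prob=0.021948
DDDUUD: M=25.7300, payoff=0.0000, prob=0.005487
UDDUUD: M=35.9600, payoff=0.7975, prob=0.010974
DUDUUD: M=33.3343, payoff=0.7975, prob=0.010974
UUDUUD: M=46.5878, payoff=11.7978, prob=0.021948
DDUUUD: M=33.3343, payoff=0.7975, prob=0.010974
UDUUUD: M=46.5878, payoff=11.7978, prob=0.021948
DUUUUD: M=46.5878, payoff=11.7978, prob=0.021948
UUUUUD: M=65.1106, payoff=0.0000, prob=0.043896
DDDDDU: M=25.7300, payoff=0.0000, prob=0.002743
UDDDDU: M=35.9600, payoff=0.0000, prob=0.005487
DUDDDU: M=29.8468, payoff=0.0000, prob=0.005487
UUDDDU: M=41.7136, payoff=0.7975, prob=0.010974
DDUDDU: M=25.7300, payoff=0.0000, prob=0.005487
UDUDDU: M=35.9600, payoff=0.7975, prob=0.010974
DUUDDU: M=34.6223, payoff=0.7975, prob=0.010974
UUUDDU: M=48.3878, payoff=11.7978, prob=0.021948
DDDUDU: M=25.7300, payoff=0.0000, prob=0.005487
UDDUDU: M=35.9600, payoff=0.7975, prob=0.010974
DUDUDU: M=29.8468, payoff=0.7975, prob=0.010974
UUDUDU: M=41.7136, payoff=11.7978, prob=0.021948
DDUUDU: M=28.7365, payoff=0.7975, prob=0.010974
UDUUDU: M=40.1619, payoff=11.7978, prob=0.021948
DUUUDU: M=40.1619, payoff=11.7978, prob=0.021948
UUUUDU: M=56.1298, payoff=0.0000, prob=0.043896
DDDDUU: M=25.7300, payoff=0.0000, prob=0.005487
UDDDUU: M=35.9600, payoff=0.7975, prob=0.010974
DUDDUU: M=29.8468, payoff=0.7975, prob=0.010974
UUDDUU: M=41.7136, payoff=11.7978, prob=0.021948
DDUDUU: M=27.6675, payoff=0.7975, prob=0.010974
UDUDUU: M=38.6678, payoff=11.7978, prob=0.021948
DUUDUU: M=38.6678, payoff=11.7978, prob=0.021948
UUUDUU: M=54.0418, payoff=27.1718, prob=0.043896
DDDUUU: M=27.6675, payoff=0.7975, prob=0.010974
UDDUUU: M=38.6678, payoff=11.7978, prob=0.021948
DUDUUU: M=38.6678, payoff=11.7978, prob=0.021948
UUDUUU: M=54.0418, payoff=27.1718, prob=0.043896
DDUUUU: M=38.6678, payoff=11.7978, prob=0.021948
UDUUUU: M=54.0418, payoff=27.1718, prob=0.043896
DUUUUU: M=54.0418, payoff=27.1718, prob=0.043896
UUUUUU: M=75.5283, payoff=0.0000, prob=0.087791
Price = Σ prob·payoff / R^6 = 8.571062 / 1.340096 = 6.3959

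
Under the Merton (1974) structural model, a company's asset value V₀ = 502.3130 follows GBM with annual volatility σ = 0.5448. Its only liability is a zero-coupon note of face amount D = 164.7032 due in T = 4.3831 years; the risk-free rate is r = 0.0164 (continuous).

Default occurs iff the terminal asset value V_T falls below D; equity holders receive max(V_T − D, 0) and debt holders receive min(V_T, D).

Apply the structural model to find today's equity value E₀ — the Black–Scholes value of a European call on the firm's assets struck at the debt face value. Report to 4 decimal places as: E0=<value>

E0=371.0154

Equity is a call on the firm's assets struck at D = 164.7032:
d₁ = [ln(V₀/D) + (r + σ²/2)T] / (σ√T)
   = [ln(502.3130/164.7032) + (0.0164 + 0.5·0.5448²)·4.3831] / (0.5448·√4.3831)
   = [1.115078 + 0.722350] / 1.140585 = 1.610952
d₂ = d₁ − σ√T = 1.610952 − 1.140585 = 0.470367
N(d₁) = 0.946405,  N(d₂) = 0.680954,  e^(−rT) = 0.930640
E₀ = V₀·N(d₁) − D·e^(−rT)·N(d₂)
   = 502.3130·0.946405 − 164.7032·0.930640·0.680954 = 371.015369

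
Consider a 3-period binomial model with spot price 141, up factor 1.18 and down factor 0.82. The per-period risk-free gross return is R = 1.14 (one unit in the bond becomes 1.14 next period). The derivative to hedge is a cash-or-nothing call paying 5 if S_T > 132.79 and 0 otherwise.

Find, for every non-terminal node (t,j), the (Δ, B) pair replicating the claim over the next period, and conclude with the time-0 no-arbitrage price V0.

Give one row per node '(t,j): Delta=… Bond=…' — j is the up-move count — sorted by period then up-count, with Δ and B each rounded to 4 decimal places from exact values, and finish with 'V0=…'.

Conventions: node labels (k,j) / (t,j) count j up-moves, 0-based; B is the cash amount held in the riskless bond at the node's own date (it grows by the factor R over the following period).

Risk-neutral probability p* = (R−d)/(u−d) = (1.14−0.82)/(1.18−0.82) = 0.8889.
Expiry values: V(3,0)=0.0000, V(3,1)=0.0000, V(3,2)=5.0000, V(3,3)=5.0000
Node (2,0) S=94.8084: V=(p*·0.0000+(1−p*)·0.0000)/1.14=0.0000; Δ=(0.0000−0.0000)/(111.8739−77.7429)=0.0000; B=V−Δ·S=0.0000
Node (2,1) S=136.4316: V=(p*·5.0000+(1−p*)·0.0000)/1.14=3.8986; Δ=(5.0000−0.0000)/(160.9893−111.8739)=0.1018; B=V−Δ·S=-9.9903
Node (2,2) S=196.3284: V=(p*·5.0000+(1−p*)·5.0000)/1.14=4.3860; Δ=(5.0000−5.0000)/(231.6675−160.9893)=0.0000; B=V−Δ·S=4.3860
Node (1,0) S=115.6200: V=(p*·3.8986+(1−p*)·0.0000)/1.14=3.0399; Δ=(3.8986−0.0000)/(136.4316−94.8084)=0.0937; B=V−Δ·S=-7.7897
Node (1,1) S=166.3800: V=(p*·4.3860+(1−p*)·3.8986)/1.14=3.7998; Δ=(4.3860−3.8986)/(196.3284−136.4316)=0.0081; B=V−Δ·S=2.4461
Node (0,0) S=141.0000: V=(p*·3.7998+(1−p*)·3.0399)/1.14=3.2591; Δ=(3.7998−3.0399)/(166.3800−115.6200)=0.0150; B=V−Δ·S=1.1481
Verification: the root portfolio costs Δ(0,0)·S0 + B(0,0) = 3.2591, matching V0.

(0,0): Delta=0.0150 Bond=1.1481
(1,0): Delta=0.0937 Bond=-7.7897
(1,1): Delta=0.0081 Bond=2.4461
(2,0): Delta=0.0000 Bond=0.0000
(2,1): Delta=0.1018 Bond=-9.9903
(2,2): Delta=0.0000 Bond=4.3860
V0=3.2591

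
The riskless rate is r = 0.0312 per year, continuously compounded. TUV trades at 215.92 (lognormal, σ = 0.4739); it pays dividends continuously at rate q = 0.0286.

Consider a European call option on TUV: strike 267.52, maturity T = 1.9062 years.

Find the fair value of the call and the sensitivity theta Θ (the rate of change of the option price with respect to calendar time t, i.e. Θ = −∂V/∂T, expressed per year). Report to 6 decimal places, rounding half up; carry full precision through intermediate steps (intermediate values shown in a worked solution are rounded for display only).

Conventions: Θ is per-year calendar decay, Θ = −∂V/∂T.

σ√T = 0.4739·√1.9062 = 0.654291
d₁ = (ln(S/K) + (r−q+σ²/2)T) / (σ√T) = (ln(215.92/267.52) + (0.0312−0.0286+0.4739²/2)·1.9062) / 0.654291 = (-0.214286 + 0.219004) / 0.654291 = 0.007211
d₂ = d₁ − σ√T = 0.007211 − 0.654291 = -0.647080
e^{−rT} = 0.942261
e^{−qT} = 0.946942
N(d₁) = 0.502877,  N(d₂) = 0.258790
Call price V = S·e^{−qT}·N(d₁) − K·e^{−rT}·N(d₂) = 102.820063 − 65.234137 = 37.585926
φ(d₁) = (1/√(2π))·e^{−d₁²/2} = 0.398932
Θ = −S·e^{−qT}·φ(d₁)·σ/(2√T) + q·S·e^{−qT}·N(d₁) − r·K·e^{−rT}·N(d₂) = −13.998695 + 2.940654 − 2.035305 = -13.093346

price = 37.585926
Θ = -13.093346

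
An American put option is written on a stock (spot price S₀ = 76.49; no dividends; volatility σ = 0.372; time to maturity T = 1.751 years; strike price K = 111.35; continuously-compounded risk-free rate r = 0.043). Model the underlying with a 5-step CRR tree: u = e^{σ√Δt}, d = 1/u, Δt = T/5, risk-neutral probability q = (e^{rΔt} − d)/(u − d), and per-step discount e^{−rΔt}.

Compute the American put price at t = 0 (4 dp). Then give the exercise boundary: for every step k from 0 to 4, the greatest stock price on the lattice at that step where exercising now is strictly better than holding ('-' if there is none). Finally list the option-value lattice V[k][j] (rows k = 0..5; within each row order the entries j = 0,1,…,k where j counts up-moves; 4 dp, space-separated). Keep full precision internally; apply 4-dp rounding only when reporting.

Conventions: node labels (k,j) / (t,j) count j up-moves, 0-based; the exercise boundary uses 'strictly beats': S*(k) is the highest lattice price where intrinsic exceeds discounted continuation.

price = 37.2558
boundary = - 61.3760 49.2485 61.3760 76.4900
tree:
37.2558
49.9740 24.6221
62.1015 35.9036 13.1489
71.8328 49.9740 21.7585 4.2146
79.6411 62.1015 34.8600 8.2180 0.0000
85.9066 71.8328 49.9740 16.0241 0.0000 0.0000

params: Δt=0.35020 u=1.24625 d=0.80241 q=0.47937 e^(-rΔt)=0.98505
t_5 payoffs: 85.9066 71.8328 49.9740 16.0241 0.0000 0.0000
t_4: node(4,0) S=31.7089 payoff=79.6411 vs cont=77.9769 → 79.6411 [stop]  node(4,1) S=49.2485 payoff=62.1015 vs cont=60.4373 → 62.1015 [stop]  node(4,2) S=76.4900 payoff=34.8600 vs cont=33.1958 → 34.8600 [stop]  node(4,3) S=118.8001 payoff=0.0000 vs cont=8.2180 → 8.2180 [wait]  node(4,4) S=184.5138 payoff=0.0000 vs cont=0.0000 → 0.0000 [wait]  ⇒ S*(4)=76.4900
t_3: node(3,0) S=39.5172 payoff=71.8328 vs cont=70.1686 → 71.8328 [stop]  node(3,1) S=61.3760 payoff=49.9740 vs cont=48.3098 → 49.9740 [stop]  node(3,2) S=95.3259 payoff=16.0241 vs cont=21.7585 → 21.7585 [wait]  node(3,3) S=148.0549 payoff=0.0000 vs cont=4.2146 → 4.2146 [wait]  ⇒ S*(3)=61.3760
t_2: node(2,0) S=49.2485 payoff=62.1015 vs cont=60.4373 → 62.1015 [stop]  node(2,1) S=76.4900 payoff=34.8600 vs cont=35.9036 → 35.9036 [wait]  node(2,2) S=118.8001 payoff=0.0000 vs cont=13.1489 → 13.1489 [wait]  ⇒ S*(2)=49.2485
t_1: node(1,0) S=61.3760 payoff=49.9740 vs cont=48.8026 → 49.9740 [stop]  node(1,1) S=95.3259 payoff=16.0241 vs cont=24.6221 → 24.6221 [wait]  ⇒ S*(1)=61.3760
t_0: node(0,0) S=76.4900 payoff=34.8600 vs cont=37.2558 → 37.2558 [wait]  ⇒ S*(0)=-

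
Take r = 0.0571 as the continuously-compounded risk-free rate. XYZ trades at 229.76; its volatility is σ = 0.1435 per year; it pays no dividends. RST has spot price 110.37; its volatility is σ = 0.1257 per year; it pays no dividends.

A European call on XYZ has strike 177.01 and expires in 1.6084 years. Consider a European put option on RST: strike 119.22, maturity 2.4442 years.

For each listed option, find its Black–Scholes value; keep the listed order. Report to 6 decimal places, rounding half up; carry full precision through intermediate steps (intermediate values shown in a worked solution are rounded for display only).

[XYZ call K=177.01]
σ√T = 0.1435·√1.6084 = 0.181991
d₁ = (ln(S/K) + (r+σ²/2)T) / (σ√T) = (ln(229.76/177.01) + (0.0571+0.1435²/2)·1.6084) / 0.181991 = (0.260829 + 0.108400) / 0.181991 = 2.028836
d₂ = d₁ − σ√T = 2.028836 − 0.181991 = 1.846845
e^{−rT} = 0.912251
N(d₁) = 0.978762,  N(d₂) = 0.967615
price = S·N(d₁) − K·e^{−rT}·N(d₂) = 224.880467 − 156.248204 = 68.632264
[RST put K=119.22]
σ√T = 0.1257·√2.4442 = 0.196519
d₁ = (ln(S/K) + (r+σ²/2)T) / (σ√T) = (ln(110.37/119.22) + (0.0571+0.1257²/2)·2.4442) / 0.196519 = (-0.077132 + 0.158874) / 0.196519 = 0.415948
d₂ = d₁ − σ√T = 0.415948 − 0.196519 = 0.219429
e^{−rT} = 0.869738
N(−d₁) = 0.338724,  N(−d₂) = 0.413158
price = K·e^{−rT}·N(−d₂) − S·N(−d₁) = 42.840392 − 37.384988 = 5.455404

price(XYZ call K=177.01) = 68.632264
price(RST put K=119.22) = 5.455404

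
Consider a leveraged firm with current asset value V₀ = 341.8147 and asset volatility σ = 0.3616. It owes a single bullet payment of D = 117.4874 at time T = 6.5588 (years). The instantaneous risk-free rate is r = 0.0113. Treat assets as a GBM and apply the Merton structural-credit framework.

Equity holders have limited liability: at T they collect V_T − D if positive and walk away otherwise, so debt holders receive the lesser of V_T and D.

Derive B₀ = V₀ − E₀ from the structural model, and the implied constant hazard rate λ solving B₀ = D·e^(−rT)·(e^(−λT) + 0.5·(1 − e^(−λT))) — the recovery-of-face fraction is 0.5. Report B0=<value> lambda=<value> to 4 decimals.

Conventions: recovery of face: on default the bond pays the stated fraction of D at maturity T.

B0=100.3831 lambda=0.0265

With assets at 341.8147 and a single debt payment of 117.4874 at 6.5588 years:
d₁ = [ln(V₀/D) + (r + σ²/2)T] / (σ√T)
   = [ln(341.8147/117.4874) + (0.0113 + 0.5·0.3616²)·6.5588] / (0.3616·√6.5588)
   = [1.067938 + 0.502911] / 0.926063 = 1.696265
d₂ = d₁ − σ√T = 1.696265 − 0.926063 = 0.770202
N(d₁) = 0.955082,  N(d₂) = 0.779410,  e^(−rT) = 0.928565
E₀ = V₀·N(d₁) − D·e^(−rT)·N(d₂)
   = 341.8147·0.955082 − 117.4874·0.928565·0.779410 = 241.431598
B₀ = V₀ − E₀ = 341.8147 − 241.431598 = 100.383102
e^(−λT) = (B₀·e^(rT)/D − 0.5)/(1 − 0.5) = (100.3831·1.076930/117.4874 − 0.5)/0.5 = 0.84029225
λ = −ln(0.84029225)/6.5588 = 0.026530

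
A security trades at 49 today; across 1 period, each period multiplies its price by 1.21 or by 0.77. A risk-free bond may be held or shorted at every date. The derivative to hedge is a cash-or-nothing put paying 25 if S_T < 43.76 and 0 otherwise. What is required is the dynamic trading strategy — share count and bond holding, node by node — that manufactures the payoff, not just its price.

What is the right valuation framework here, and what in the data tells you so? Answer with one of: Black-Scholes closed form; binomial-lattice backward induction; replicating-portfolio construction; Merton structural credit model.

framework: replicating-portfolio construction

Key observation: a price alone would not answer the question — the per-node share/bond construction on the spot-49, 1.21/0.77 tree is required, and only the replicating-portfolio method yields it.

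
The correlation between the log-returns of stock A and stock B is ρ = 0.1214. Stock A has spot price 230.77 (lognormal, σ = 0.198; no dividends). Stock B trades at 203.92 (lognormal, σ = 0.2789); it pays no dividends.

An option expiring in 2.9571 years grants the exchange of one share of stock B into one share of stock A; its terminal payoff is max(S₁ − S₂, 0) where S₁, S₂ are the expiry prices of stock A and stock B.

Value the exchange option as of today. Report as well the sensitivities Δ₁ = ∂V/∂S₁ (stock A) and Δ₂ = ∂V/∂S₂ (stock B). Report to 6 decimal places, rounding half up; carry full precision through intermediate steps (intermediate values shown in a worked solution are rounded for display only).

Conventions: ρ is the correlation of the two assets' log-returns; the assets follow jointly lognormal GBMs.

exchange price = 61.954509
Δ1 = 0.691540
Δ2 = -0.478777

σ_eff = √(σ₁² + σ₂² − 2ρσ₁σ₂) = √(0.198² + 0.2789² − 2·0.1214·0.198·0.2789) = 0.321840
d₁ = (ln(S₁/S₂) + (q₂ − q₁ + σ_eff²/2)T) / (σ_eff√T) = (ln(230.77/203.92) + (0.0 − 0.0 + 0.051791)·2.9571) / 0.553444 = 0.500220
d₂ = d₁ − σ_eff√T = 0.500220 − 0.553444 = -0.053224
N(d₁) = 0.691540,  N(d₂) = 0.478777
V = S₁·e^{−q₁T}·N(d₁) − S₂·e^{−q₂T}·N(d₂) = 159.586687 − 97.632179 = 61.954509
Key observation: pricing in stock B-units makes this a unit-strike call on the ratio S₁/S₂ — the risk-free rate cancels and cannot affect the value.
Δ₁ = e^{−q₁T}·N(d₁) = 0.691540;  Δ₂ = −e^{−q₂T}·N(d₂) = -0.478777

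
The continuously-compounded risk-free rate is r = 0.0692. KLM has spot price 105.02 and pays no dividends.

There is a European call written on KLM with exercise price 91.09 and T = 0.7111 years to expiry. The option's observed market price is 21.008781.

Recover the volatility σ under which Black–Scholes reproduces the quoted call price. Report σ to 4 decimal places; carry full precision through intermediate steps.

At σ = 0.2826 the Black–Scholes value reproduces the quote:
σ√T = 0.2826·√0.7111 = 0.238307
d₁ = (ln(S/K) + (r+σ²/2)T) / (σ√T) = (ln(105.02/91.09) + (0.0692+0.2826²/2)·0.7111) / 0.238307 = (0.142303 + 0.077603) / 0.238307 = 0.922783
d₂ = d₁ − σ√T = 0.922783 − 0.238307 = 0.684476
e^{−rT} = 0.951983
N(d₁) = 0.821940,  N(d₂) = 0.753163
V = S·N(d₁) − K·e^{−rT}·N(d₂) = 86.320135 − 65.311354 = 21.008781 (the quoted price), and the Black–Scholes price is strictly increasing in σ, so σ is unique

sigma = 0.2826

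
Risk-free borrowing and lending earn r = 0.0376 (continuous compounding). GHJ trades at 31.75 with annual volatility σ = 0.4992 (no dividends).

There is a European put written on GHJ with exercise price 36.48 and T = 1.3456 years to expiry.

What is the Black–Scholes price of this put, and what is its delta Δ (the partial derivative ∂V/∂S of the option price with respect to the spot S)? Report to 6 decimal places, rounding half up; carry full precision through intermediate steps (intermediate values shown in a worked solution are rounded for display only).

price = 9.117737
Δ = -0.445480

σ√T = 0.4992·√1.3456 = 0.579072
d₁ = (ln(S/K) + (r+σ²/2)T) / (σ√T) = (ln(31.75/36.48) + (0.0376+0.4992²/2)·1.3456) / 0.579072 = (-0.138871 + 0.218257) / 0.579072 = 0.137091
d₂ = d₁ − σ√T = 0.137091 − 0.579072 = -0.441981
e^{−rT} = 0.950664
N(−d₁) = 0.445480,  N(−d₂) = 0.670749
Put price V = K·e^{−rT}·N(−d₂) − S·N(−d₁) = 23.261714 − 14.143977 = 9.117737
Δ = −N(−d₁) = -0.445480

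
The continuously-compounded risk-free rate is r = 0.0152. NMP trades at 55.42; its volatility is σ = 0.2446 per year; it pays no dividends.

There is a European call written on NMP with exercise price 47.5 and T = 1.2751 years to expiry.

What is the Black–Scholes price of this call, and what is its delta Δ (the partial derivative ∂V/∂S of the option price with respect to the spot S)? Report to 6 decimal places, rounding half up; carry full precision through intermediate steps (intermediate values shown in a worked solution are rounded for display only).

price = 11.079487
Δ = 0.778339

σ√T = 0.2446·√1.2751 = 0.276203
d₁ = (ln(S/K) + (r+σ²/2)T) / (σ√T) = (ln(55.42/47.5) + (0.0152+0.2446²/2)·1.2751) / 0.276203 = (0.154211 + 0.057526) / 0.276203 = 0.766597
d₂ = d₁ − σ√T = 0.766597 − 0.276203 = 0.490394
e^{−rT} = 0.980805
N(d₁) = 0.778339,  N(d₂) = 0.688072
Call price V = S·N(d₁) − K·e^{−rT}·N(d₂) = 43.135568 − 32.056080 = 11.079487
Δ = N(d₁) = 0.778339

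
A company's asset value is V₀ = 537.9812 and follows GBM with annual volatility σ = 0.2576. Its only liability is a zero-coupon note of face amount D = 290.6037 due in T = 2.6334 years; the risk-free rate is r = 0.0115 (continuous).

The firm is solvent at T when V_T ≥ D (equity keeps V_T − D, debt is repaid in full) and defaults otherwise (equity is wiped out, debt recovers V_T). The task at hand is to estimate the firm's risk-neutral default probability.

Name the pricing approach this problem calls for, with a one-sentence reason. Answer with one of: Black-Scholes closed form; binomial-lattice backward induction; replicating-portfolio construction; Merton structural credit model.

framework: Merton structural credit model

Key observation: the asked-for credit quantity lives on the firm's capital structure — asset value, asset volatility, debt face 290.6037 — which is the structural model's domain.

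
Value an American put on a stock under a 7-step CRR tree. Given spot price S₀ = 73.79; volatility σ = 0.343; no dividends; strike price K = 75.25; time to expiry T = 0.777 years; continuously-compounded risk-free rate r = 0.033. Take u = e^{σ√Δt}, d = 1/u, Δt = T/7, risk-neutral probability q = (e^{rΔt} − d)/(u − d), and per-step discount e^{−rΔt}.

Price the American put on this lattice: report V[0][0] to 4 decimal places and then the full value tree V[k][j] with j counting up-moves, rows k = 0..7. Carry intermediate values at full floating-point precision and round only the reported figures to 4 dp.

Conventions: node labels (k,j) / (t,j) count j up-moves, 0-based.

Δt=0.11100  u=1.12106  d=0.89201  q=0.48748  discount=0.99634
step 7 (expiry): payoffs max(K−S,0) = 42.0918 33.5775 22.8768 9.4285 0.0000 0.0000 0.0000 0.0000
k=6: (k=6,j=0): S=37.1724, K−S=38.0776, hold=37.8025 ⇒ V=38.0776 exercise | (k=6,j=1): S=46.7175, K−S=28.5325, hold=28.2574 ⇒ V=28.5325 exercise | (k=6,j=2): S=58.7136, K−S=16.5364, hold=16.2613 ⇒ V=16.5364 exercise | (k=6,j=3): S=73.7900, K−S=1.4600, hold=4.8146 ⇒ V=4.8146 continue | (k=6,j=4): S=92.7377, K−S=0.0000, hold=0.0000 ⇒ V=0.0000 continue | (k=6,j=5): S=116.5509, K−S=0.0000, hold=0.0000 ⇒ V=0.0000 continue | (k=6,j=6): S=146.4787, K−S=0.0000, hold=0.0000 ⇒ V=0.0000 continue
k=5: (k=5,j=0): S=41.6725, K−S=33.5775, hold=33.3023 ⇒ V=33.5775 exercise | (k=5,j=1): S=52.3732, K−S=22.8768, hold=22.6017 ⇒ V=22.8768 exercise | (k=5,j=2): S=65.8215, K−S=9.4285, hold=10.7826 ⇒ V=10.7826 continue | (k=5,j=3): S=82.7231, K−S=0.0000, hold=2.4585 ⇒ V=2.4585 continue | (k=5,j=4): S=103.9647, K−S=0.0000, hold=0.0000 ⇒ V=0.0000 continue | (k=5,j=5): S=130.6607, K−S=0.0000, hold=0.0000 ⇒ V=0.0000 continue
k=4: (k=4,j=0): S=46.7175, K−S=28.5325, hold=28.2574 ⇒ V=28.5325 exercise | (k=4,j=1): S=58.7136, K−S=16.5364, hold=16.9190 ⇒ V=16.9190 continue | (k=4,j=2): S=73.7900, K−S=1.4600, hold=6.7002 ⇒ V=6.7002 continue | (k=4,j=3): S=92.7377, K−S=0.0000, hold=1.2554 ⇒ V=1.2554 continue | (k=4,j=4): S=116.5509, K−S=0.0000, hold=0.0000 ⇒ V=0.0000 continue
k=3: (k=3,j=0): S=52.3732, K−S=22.8768, hold=22.7875 ⇒ V=22.8768 exercise | (k=3,j=1): S=65.8215, K−S=9.4285, hold=11.8939 ⇒ V=11.8939 continue | (k=3,j=2): S=82.7231, K−S=0.0000, hold=4.0312 ⇒ V=4.0312 continue | (k=3,j=3): S=103.9647, K−S=0.0000, hold=0.6411 ⇒ V=0.6411 continue
k=2: (k=2,j=0): S=58.7136, K−S=16.5364, hold=17.4587 ⇒ V=17.4587 continue | (k=2,j=1): S=73.7900, K−S=1.4600, hold=8.0315 ⇒ V=8.0315 continue | (k=2,j=2): S=92.7377, K−S=0.0000, hold=2.3699 ⇒ V=2.3699 continue
k=1: (k=1,j=0): S=65.8215, K−S=9.4285, hold=12.8161 ⇒ V=12.8161 continue | (k=1,j=1): S=82.7231, K−S=0.0000, hold=5.2522 ⇒ V=5.2522 continue
k=0: (k=0,j=0): S=73.7900, K−S=1.4600, hold=9.0954 ⇒ V=9.0954 continue

price = 9.0954
tree:
9.0954
12.8161 5.2522
17.4587 8.0315 2.3699
22.8768 11.8939 4.0312 0.6411
28.5325 16.9190 6.7002 1.2554 0.0000
33.5775 22.8768 10.7826 2.4585 0.0000 0.0000
38.0776 28.5325 16.5364 4.8146 0.0000 0.0000 0.0000
42.0918 33.5775 22.8768 9.4285 0.0000 0.0000 0.0000 0.0000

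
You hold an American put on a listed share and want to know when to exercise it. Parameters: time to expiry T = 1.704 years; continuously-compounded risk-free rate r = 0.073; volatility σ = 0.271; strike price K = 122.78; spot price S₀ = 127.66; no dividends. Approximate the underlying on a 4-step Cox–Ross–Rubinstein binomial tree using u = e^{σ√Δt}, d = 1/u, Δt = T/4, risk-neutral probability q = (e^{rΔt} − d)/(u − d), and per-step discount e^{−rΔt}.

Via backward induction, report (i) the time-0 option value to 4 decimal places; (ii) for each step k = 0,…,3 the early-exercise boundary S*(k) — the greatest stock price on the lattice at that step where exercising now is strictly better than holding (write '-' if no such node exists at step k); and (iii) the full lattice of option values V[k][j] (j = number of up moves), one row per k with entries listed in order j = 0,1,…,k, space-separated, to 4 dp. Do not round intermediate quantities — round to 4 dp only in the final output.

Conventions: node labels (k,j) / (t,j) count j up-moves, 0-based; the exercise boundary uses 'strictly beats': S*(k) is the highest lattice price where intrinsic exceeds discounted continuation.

Δt=0.42600  u=1.19349  d=0.83788  q=0.54472  discount=0.96938
step 4 (expiry): payoffs max(K−S,0) = 59.8604 33.1568 0.0000 0.0000 0.0000
step 3: (k=3,j=0): S=75.0937, K−S=47.6863, hold=43.9269 ⇒ V=47.6863 exercise | (k=3,j=1): S=106.9640, K−S=15.8160, hold=14.6334 ⇒ V=15.8160 exercise | (k=3,j=2): S=152.3604, K−S=0.0000, hold=0.0000 ⇒ V=0.0000 continue | (k=3,j=3): S=217.0233, K−S=0.0000, hold=0.0000 ⇒ V=0.0000 continue  boundary S*=106.9640
step 2: (k=2,j=0): S=89.6232, K−S=33.1568, hold=29.3973 ⇒ V=33.1568 exercise | (k=2,j=1): S=127.6600, K−S=0.0000, hold=6.9802 ⇒ V=6.9802 continue | (k=2,j=2): S=181.8399, K−S=0.0000, hold=0.0000 ⇒ V=0.0000 continue  boundary S*=89.6232
step 1: (k=1,j=0): S=106.9640, K−S=15.8160, hold=18.3192 ⇒ V=18.3192 continue | (k=1,j=1): S=152.3604, K−S=0.0000, hold=3.0806 ⇒ V=3.0806 continue  boundary S*=-
step 0: (k=0,j=0): S=127.6600, K−S=0.0000, hold=9.7117 ⇒ V=9.7117 continue  boundary S*=-

price = 9.7117
boundary = - - 89.6232 106.9640
tree:
9.7117
18.3192 3.0806
33.1568 6.9802 0.0000
47.6863 15.8160 0.0000 0.0000
59.8604 33.1568 0.0000 0.0000 0.0000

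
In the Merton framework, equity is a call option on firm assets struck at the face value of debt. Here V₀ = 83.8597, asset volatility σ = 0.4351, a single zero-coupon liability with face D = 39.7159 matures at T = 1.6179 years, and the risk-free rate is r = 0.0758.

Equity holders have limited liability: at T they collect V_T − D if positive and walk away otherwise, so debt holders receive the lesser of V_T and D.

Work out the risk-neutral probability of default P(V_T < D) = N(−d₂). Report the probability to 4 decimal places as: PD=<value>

PD=0.0976

Apply the equity-as-call identities (strike 39.7159, horizon 1.6179 years):
d₁ = [ln(V₀/D) + (r + σ²/2)T] / (σ√T)
   = [ln(83.8597/39.7159) + (0.0758 + 0.5·0.4351²)·1.6179] / (0.4351·√1.6179)
   = [0.747394 + 0.275781] / 0.553433 = 1.848778
d₂ = d₁ − σ√T = 1.848778 − 0.553433 = 1.295345
risk-neutral PD = N(−d₂) = N(-1.295345) = 0.097601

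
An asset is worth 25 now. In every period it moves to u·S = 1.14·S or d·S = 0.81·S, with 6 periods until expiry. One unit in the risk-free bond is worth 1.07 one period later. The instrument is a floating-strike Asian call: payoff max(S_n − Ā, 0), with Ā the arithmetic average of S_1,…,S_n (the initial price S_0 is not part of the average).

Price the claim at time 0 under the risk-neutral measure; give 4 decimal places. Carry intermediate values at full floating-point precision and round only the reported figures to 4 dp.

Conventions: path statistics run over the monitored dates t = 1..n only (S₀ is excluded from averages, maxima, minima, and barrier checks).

price = 4.1642

Risk-neutral up-probability p* = (R−d)/(u−d) = (1.07−0.81)/(1.14−0.81) = 0.7879; the claim prices as the p*-weighted sum of path payoffs discounted by R^6.
Enumerate all 2^6 = 64 price paths (U = up ×1.14, D = down ×0.81); each path with k up-moves has probability p*^k·(1−p*)^(6−k).
DDDDDD: Ā=12.7463, payoff=0.0000, prob=0.000091
UDDDDD: Ā=17.9393, payoff=0.0000, prob=0.000338
DUDDDD: Ā=16.5643, payoff=0.0000, prob=0.000338
UUDDDD: Ā=23.3127, payoff=0.0000, prob=0.001257
DDUDDD: Ā=15.4505, payoff=0.0000, prob=0.000338
UDUDDD: Ā=21.7452, payoff=0.0000, prob=0.001257
DUUDDD: Ā=20.3702, payoff=0.0000, prob=0.001257
UUUDDD: Ā=28.6691, payoff=0.0000, prob=0.004668
DDDUDD: Ā=14.5484, payoff=0.0000, prob=0.000338
UDDUDD: Ā=20.4755, payoff=0.0000, prob=0.001257
DUDUDD: Ā=19.1005, payoff=0.0000, prob=0.001257
UUDUDD: Ā=26.8822, payoff=0.0000, prob=0.004668
DDUUDD: Ā=17.9867, payoff=0.0000, prob=0.001257
UDUUDD: Ā=25.3147, payoff=0.0000, prob=0.004668
DUUUDD: Ā=23.9397, payoff=0.0000, prob=0.004668
UUUUDD: Ā=33.6929, payoff=0.0000, prob=0.017338
DDDDUD: Ā=13.8176, payoff=0.0000, prob=0.000338
UDDDUD: Ā=19.4471, payoff=0.0000, prob=0.001257
DUDDUD: Ā=18.0721, payoff=0.0000, prob=0.001257
UUDDUD: Ā=25.4347, payoff=0.0000, prob=0.004668
DDUDUD: Ā=16.9583, payoff=0.0000, prob=0.001257
UDUDUD: Ā=23.8672, payoff=0.0000, prob=0.004668
DUUDUD: Ā=22.4922, payoff=0.0000, prob=0.004668
UUUDUD: Ā=31.6557, payoff=0.0000, prob=0.017338
DDDUUD: Ā=16.0562, payoff=0.0000, prob=0.001257
UDDUUD: Ā=22.5976, payoff=0.0000, prob=0.004668
DUDUUD: Ā=21.2226, payoff=0.0000, prob=0.004668
UUDUUD: Ā=29.8688, payoff=0.0000, prob=0.017338
DDUUUD: Ā=20.1088, payoff=0.0000, prob=0.004668
UDUUUD: Ā=28.3013, payoff=0.0000, prob=0.017338
DUUUUD: Ā=26.9263, payoff=0.7769, prob=0.017338
UUUUUD: Ā=37.8963, payoff=1.0934, prob=0.064399
DDDDDU: Ā=13.2258, payoff=0.0000, prob=0.000338
UDDDDU: Ā=18.6140, payoff=0.0000, prob=0.001257
DUDDDU: Ā=17.2390, payoff=0.0000, prob=0.001257
UUDDDU: Ā=24.2623, payoff=0.0000, prob=0.004668
DDUDDU: Ā=16.1253, payoff=0.0000, prob=0.001257
UDUDDU: Ā=22.6948, payoff=0.0000, prob=0.004668
DUUDDU: Ā=21.3198, payoff=0.0000, prob=0.004668
UUUDDU: Ā=30.0057, payoff=0.0000, prob=0.017338
DDDUDU: Ā=15.2231, payoff=0.0000, prob=0.001257
UDDUDU: Ā=21.4251, payoff=0.0000, prob=0.004668
DUDUDU: Ā=20.0501, payoff=0.0000, prob=0.004668
UUDUDU: Ā=28.2187, payoff=0.0000, prob=0.017338
DDUUDU: Ā=18.9364, payoff=0.7474, prob=0.004668
UDUUDU: Ā=26.6512, payoff=1.0519, prob=0.017338
DUUUDU: Ā=25.2762, payoff=2.4269, prob=0.017338
UUUUDU: Ā=35.5739, payoff=3.4157, prob=0.064399
DDDDUU: Ā=14.4924, payoff=0.0000, prob=0.001257
UDDDUU: Ā=20.3967, payoff=0.0000, prob=0.004668
DUDDUU: Ā=19.0217, payoff=0.6621, prob=0.004668
UUDDUU: Ā=26.7713, payoff=0.9319, prob=0.017338
DDUDUU: Ā=17.9080, payoff=1.7759, prob=0.004668
UDUDUU: Ā=25.2038, payoff=2.4994, prob=0.017338
DUUDUU: Ā=23.8288, payoff=3.8744, prob=0.017338
UUUDUU: Ā=33.5368, payoff=5.4528, prob=0.064399
DDDUUU: Ā=17.0058, payoff=2.6780, prob=0.004668
UDDUUU: Ā=23.9341, payoff=3.7690, prob=0.017338
DUDUUU: Ā=22.5591, payoff=5.1440, prob=0.017338
UUDUUU: Ā=31.7499, payoff=7.2398, prob=0.064399
DDUUUU: Ā=21.4454, payoff=6.2578, prob=0.017338
UDUUUU: Ā=30.1824, payoff=8.8073, prob=0.064399
DUUUUU: Ā=28.8074, payoff=10.1823, prob=0.064399
UUUUUU: Ā=40.5437, payoff=14.3306, prob=0.239197
Price = Σ prob·payoff / R^6 = 6.249392 / 1.500730 = 4.1642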